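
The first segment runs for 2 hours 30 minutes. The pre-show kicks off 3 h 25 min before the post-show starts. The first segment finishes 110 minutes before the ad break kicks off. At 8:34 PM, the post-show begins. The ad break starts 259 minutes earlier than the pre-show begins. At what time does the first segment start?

8:30 AM

The pre-show starts at 8:34 PM − 205 min = 5:09 PM.
The ad break starts at 5:09 PM − 259 min = 12:50 PM.
The first segment ends at 12:50 PM − 110 min = 11:00 AM.
The first segment starts at 11:00 AM − 150 min = 8:30 AM.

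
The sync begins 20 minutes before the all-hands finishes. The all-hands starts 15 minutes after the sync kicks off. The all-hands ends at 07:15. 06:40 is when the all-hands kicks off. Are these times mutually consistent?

The sync starts at 07:15 − 20 min = 06:55.
The all-hands starts at 06:55 + 15 min = 07:10.
But the all-hands is also said to start at 06:40 — a 30-minute conflict.

No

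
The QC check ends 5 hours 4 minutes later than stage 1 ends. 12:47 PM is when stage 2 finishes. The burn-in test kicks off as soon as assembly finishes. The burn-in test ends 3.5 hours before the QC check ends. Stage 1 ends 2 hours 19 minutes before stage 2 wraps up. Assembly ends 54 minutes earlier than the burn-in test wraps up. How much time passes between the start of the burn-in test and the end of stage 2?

1 h 39 min

Stage 1 ends at 12:47 PM − 139 min = 10:28 AM.
The QC check ends at 10:28 AM + 304 min = 3:32 PM.
The burn-in test ends at 3:32 PM − 210 min = 12:02 PM.
Assembly ends at 12:02 PM − 54 min = 11:08 AM.
So the burn-in test starts at 11:08 AM.
From 11:08 AM to 12:47 PM is 1 h 39 min.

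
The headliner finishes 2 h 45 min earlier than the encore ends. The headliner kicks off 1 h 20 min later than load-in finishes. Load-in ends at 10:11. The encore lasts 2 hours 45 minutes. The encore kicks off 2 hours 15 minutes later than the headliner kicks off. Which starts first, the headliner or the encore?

The headliner starts at 10:11 + 80 min = 11:31.
The encore starts at 11:31 + 135 min = 13:46.
The headliner starts at 11:31 and the encore starts at 13:46, so the headliner is first.

the headliner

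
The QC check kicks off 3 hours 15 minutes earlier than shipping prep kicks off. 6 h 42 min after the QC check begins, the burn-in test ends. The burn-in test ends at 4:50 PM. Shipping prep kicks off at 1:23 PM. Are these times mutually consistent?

The QC check starts at 1:23 PM − 195 min = 10:08 AM.
The burn-in test ends at 10:08 AM + 402 min = 4:50 PM.
That matches the stated 4:50 PM, so the schedule is consistent.

Yes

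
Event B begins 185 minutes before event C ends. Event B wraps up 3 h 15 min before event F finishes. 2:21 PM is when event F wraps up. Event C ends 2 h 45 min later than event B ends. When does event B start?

Event B ends at 2:21 PM − 195 min = 11:06 AM.
Event C ends at 11:06 AM + 165 min = 1:51 PM.
Event B starts at 1:51 PM − 185 min = 10:46 AM.

10:46 AM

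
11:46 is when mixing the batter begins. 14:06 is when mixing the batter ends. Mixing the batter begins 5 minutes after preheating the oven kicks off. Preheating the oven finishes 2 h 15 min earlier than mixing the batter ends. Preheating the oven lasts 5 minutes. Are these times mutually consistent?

No

Preheating the oven ends at 14:06 − 135 min = 11:51.
Preheating the oven starts at 11:51 − 5 min = 11:46.
Mixing the batter starts at 11:46 + 5 min = 11:51.
But mixing the batter is also said to start at 11:46 — a 5-minute conflict.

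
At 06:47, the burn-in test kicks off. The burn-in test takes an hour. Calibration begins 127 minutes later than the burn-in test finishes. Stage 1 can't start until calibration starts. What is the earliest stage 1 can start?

09:54

The burn-in test ends at 06:47 + 60 min = 07:47.
Calibration starts at 07:47 + 127 min = 09:54.
Stage 1 is bounded by calibration, so the earliest it can start is 09:54.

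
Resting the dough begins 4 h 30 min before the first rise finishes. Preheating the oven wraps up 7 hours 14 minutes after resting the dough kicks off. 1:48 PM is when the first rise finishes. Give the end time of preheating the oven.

4:32 PM

Resting the dough starts at 1:48 PM − 270 min = 9:18 AM.
Preheating the oven ends at 9:18 AM + 434 min = 4:32 PM.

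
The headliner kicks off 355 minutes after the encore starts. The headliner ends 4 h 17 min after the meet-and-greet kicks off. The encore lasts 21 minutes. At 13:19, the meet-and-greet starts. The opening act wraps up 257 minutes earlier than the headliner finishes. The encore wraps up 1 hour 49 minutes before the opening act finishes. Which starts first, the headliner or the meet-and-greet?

The headliner ends at 13:19 + 257 min = 17:36.
The opening act ends at 17:36 − 257 min = 13:19.
The encore ends at 13:19 − 109 min = 11:30.
The encore starts at 11:30 − 21 min = 11:09.
The headliner starts at 11:09 + 355 min = 17:04.
The headliner starts at 17:04 and the meet-and-greet starts at 13:19, so the meet-and-greet is first.

the meet-and-greet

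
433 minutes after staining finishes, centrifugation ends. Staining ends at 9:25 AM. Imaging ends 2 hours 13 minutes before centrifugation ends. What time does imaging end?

2:25 PM

Centrifugation ends at 9:25 AM + 433 min = 4:38 PM.
Imaging ends at 4:38 PM − 133 min = 2:25 PM.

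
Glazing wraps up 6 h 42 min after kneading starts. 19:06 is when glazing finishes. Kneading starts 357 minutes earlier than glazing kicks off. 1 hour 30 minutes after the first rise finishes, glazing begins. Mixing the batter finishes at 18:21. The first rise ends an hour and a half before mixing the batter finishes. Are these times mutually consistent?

The first rise ends at 18:21 − 90 min = 16:51.
Glazing starts at 16:51 + 90 min = 18:21.
Kneading starts at 18:21 − 357 min = 12:24.
Glazing ends at 12:24 + 402 min = 19:06.
That matches the stated 19:06, so the schedule is consistent.

Yes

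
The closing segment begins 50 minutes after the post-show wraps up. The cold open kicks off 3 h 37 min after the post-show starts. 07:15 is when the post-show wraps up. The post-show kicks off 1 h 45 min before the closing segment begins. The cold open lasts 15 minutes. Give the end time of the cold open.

The closing segment starts at 07:15 + 50 min = 08:05.
The post-show starts at 08:05 − 105 min = 06:20.
The cold open starts at 06:20 + 217 min = 09:57.
The cold open ends at 09:57 + 15 min = 10:12.

10:12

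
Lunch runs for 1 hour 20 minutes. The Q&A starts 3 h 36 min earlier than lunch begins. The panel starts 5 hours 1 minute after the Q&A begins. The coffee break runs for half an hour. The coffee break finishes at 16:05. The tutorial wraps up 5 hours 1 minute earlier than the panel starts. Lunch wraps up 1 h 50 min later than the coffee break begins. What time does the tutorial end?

The coffee break starts at 16:05 − 30 min = 15:35.
Lunch ends at 15:35 + 110 min = 17:25.
Lunch starts at 17:25 − 80 min = 16:05.
The Q&A starts at 16:05 − 216 min = 12:29.
The panel starts at 12:29 + 301 min = 17:30.
The tutorial ends at 17:30 − 301 min = 12:29.

12:29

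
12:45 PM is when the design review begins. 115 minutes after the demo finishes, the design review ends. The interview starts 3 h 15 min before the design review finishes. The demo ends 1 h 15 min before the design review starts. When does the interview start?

The demo ends at 12:45 PM − 75 min = 11:30 AM.
The design review ends at 11:30 AM + 115 min = 1:25 PM.
The interview starts at 1:25 PM − 195 min = 10:10 AM.

10:10 AM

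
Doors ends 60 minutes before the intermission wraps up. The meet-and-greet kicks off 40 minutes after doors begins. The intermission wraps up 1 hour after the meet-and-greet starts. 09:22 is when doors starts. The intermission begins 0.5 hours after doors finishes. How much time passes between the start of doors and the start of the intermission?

1 hour 10 minutes

The meet-and-greet starts at 09:22 + 40 min = 10:02.
The intermission ends at 10:02 + 60 min = 11:02.
Doors ends at 11:02 − 60 min = 10:02.
The intermission starts at 10:02 + 30 min = 10:32.
From 09:22 to 10:32 is 1 hour 10 minutes.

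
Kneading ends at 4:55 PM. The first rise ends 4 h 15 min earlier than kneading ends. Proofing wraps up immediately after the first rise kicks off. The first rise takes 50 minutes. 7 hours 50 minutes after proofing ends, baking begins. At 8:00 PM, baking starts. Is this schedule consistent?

The first rise ends at 4:55 PM − 255 min = 12:40 PM.
The first rise starts at 12:40 PM − 50 min = 11:50 AM.
So proofing ends at 11:50 AM.
Baking starts at 11:50 AM + 470 min = 7:40 PM.
But baking is also said to start at 8:00 PM — a 20-minute conflict.

No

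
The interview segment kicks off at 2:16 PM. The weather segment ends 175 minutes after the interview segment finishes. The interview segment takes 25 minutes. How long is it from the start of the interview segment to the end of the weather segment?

3 h 20 min

The interview segment ends at 2:16 PM + 25 min = 2:41 PM.
The weather segment ends at 2:41 PM + 175 min = 5:36 PM.
From 2:16 PM to 5:36 PM is 3 h 20 min.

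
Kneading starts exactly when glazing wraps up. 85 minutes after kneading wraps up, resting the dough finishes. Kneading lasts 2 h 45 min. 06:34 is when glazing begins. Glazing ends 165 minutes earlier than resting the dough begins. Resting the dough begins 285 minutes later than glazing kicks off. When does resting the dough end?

Resting the dough starts at 06:34 + 285 min = 11:19.
Glazing ends at 11:19 − 165 min = 08:34.
So kneading starts at 08:34.
Kneading ends at 08:34 + 165 min = 11:19.
Resting the dough ends at 11:19 + 85 min = 12:44.

12:44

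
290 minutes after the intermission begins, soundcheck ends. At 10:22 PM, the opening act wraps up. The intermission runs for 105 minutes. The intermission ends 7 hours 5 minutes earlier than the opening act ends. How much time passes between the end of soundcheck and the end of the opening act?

The intermission ends at 10:22 PM − 425 min = 3:17 PM.
The intermission starts at 3:17 PM − 105 min = 1:32 PM.
Soundcheck ends at 1:32 PM + 290 min = 6:22 PM.
From 6:22 PM to 10:22 PM is 4 hours.

4 hours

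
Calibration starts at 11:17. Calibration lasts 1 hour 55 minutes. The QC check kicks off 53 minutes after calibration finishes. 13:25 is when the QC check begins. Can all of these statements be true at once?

Calibration ends at 11:17 + 115 min = 13:12.
The QC check starts at 13:12 + 53 min = 14:05.
But the QC check is also said to start at 13:25 — a 40-minute conflict.

No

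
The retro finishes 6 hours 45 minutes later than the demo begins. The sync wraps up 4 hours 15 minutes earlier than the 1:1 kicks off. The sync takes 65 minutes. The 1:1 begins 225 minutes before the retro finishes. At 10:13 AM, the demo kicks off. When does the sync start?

7:53 AM

The retro ends at 10:13 AM + 405 min = 4:58 PM.
The 1:1 starts at 4:58 PM − 225 min = 1:13 PM.
The sync ends at 1:13 PM − 255 min = 8:58 AM.
The sync starts at 8:58 AM − 65 min = 7:53 AM.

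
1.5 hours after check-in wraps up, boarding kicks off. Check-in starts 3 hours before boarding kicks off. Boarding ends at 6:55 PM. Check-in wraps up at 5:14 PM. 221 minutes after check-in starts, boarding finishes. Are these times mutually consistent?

No

Boarding starts at 5:14 PM + 90 min = 6:44 PM.
Check-in starts at 6:44 PM − 180 min = 3:44 PM.
Boarding ends at 3:44 PM + 221 min = 7:25 PM.
But boarding is also said to end at 6:55 PM — a 30-minute conflict.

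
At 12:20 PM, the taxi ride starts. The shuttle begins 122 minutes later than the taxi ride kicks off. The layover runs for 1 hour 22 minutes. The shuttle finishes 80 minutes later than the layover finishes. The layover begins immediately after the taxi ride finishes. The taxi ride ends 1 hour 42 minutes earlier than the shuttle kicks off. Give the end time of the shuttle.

The shuttle starts at 12:20 PM + 122 min = 2:22 PM.
The taxi ride ends at 2:22 PM − 102 min = 12:40 PM.
So the layover starts at 12:40 PM.
The layover ends at 12:40 PM + 82 min = 2:02 PM.
The shuttle ends at 2:02 PM + 80 min = 3:22 PM.

3:22 PM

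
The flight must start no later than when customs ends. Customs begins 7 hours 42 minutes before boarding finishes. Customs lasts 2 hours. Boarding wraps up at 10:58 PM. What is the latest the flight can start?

5:16 PM

Customs starts at 10:58 PM − 462 min = 3:16 PM.
Customs ends at 3:16 PM + 120 min = 5:16 PM.
The flight is bounded by customs, so the latest it can start is 5:16 PM.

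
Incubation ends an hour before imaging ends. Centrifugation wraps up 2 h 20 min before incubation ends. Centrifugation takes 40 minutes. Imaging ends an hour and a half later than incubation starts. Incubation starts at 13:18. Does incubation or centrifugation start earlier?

Imaging ends at 13:18 + 90 min = 14:48.
Incubation ends at 14:48 − 60 min = 13:48.
Centrifugation ends at 13:48 − 140 min = 11:28.
Centrifugation starts at 11:28 − 40 min = 10:48.
Incubation starts at 13:18 and centrifugation starts at 10:48, so centrifugation is first.

centrifugation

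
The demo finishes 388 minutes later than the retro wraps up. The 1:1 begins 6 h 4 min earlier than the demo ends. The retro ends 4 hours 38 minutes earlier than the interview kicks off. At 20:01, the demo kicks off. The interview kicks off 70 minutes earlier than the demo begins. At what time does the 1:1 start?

14:37

The interview starts at 20:01 − 70 min = 18:51.
The retro ends at 18:51 − 278 min = 14:13.
The demo ends at 14:13 + 388 min = 20:41.
The 1:1 starts at 20:41 − 364 min = 14:37.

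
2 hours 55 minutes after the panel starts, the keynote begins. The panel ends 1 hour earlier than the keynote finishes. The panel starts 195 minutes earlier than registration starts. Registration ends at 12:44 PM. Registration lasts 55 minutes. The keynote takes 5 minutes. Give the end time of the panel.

10:34 AM

Registration starts at 12:44 PM − 55 min = 11:49 AM.
The panel starts at 11:49 AM − 195 min = 8:34 AM.
The keynote starts at 8:34 AM + 175 min = 11:29 AM.
The keynote ends at 11:29 AM + 5 min = 11:34 AM.
The panel ends at 11:34 AM − 60 min = 10:34 AM.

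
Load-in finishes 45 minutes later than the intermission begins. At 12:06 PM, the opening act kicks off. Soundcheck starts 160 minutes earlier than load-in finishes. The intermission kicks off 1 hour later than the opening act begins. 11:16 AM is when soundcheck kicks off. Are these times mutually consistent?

The intermission starts at 12:06 PM + 60 min = 1:06 PM.
Load-in ends at 1:06 PM + 45 min = 1:51 PM.
Soundcheck starts at 1:51 PM − 160 min = 11:11 AM.
But soundcheck is also said to start at 11:16 AM — a 5-minute conflict.

No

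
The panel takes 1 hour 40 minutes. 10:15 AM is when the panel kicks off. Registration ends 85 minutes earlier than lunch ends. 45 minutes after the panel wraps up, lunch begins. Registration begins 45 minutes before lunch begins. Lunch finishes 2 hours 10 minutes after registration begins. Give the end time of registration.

12:40 PM

The panel ends at 10:15 AM + 100 min = 11:55 AM.
Lunch starts at 11:55 AM + 45 min = 12:40 PM.
Registration starts at 12:40 PM − 45 min = 11:55 AM.
Lunch ends at 11:55 AM + 130 min = 2:05 PM.
Registration ends at 2:05 PM − 85 min = 12:40 PM.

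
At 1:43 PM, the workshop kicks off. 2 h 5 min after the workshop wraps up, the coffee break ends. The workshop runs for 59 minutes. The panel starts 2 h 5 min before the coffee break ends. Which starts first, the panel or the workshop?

The workshop ends at 1:43 PM + 59 min = 2:42 PM.
The coffee break ends at 2:42 PM + 125 min = 4:47 PM.
The panel starts at 4:47 PM − 125 min = 2:42 PM.
The panel starts at 2:42 PM and the workshop starts at 1:43 PM, so the workshop is first.

the workshop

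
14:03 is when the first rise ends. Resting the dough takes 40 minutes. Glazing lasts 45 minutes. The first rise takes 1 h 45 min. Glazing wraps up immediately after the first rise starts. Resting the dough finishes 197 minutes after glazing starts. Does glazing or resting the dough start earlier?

glazing

The first rise starts at 14:03 − 105 min = 12:18.
So glazing ends at 12:18.
Glazing starts at 12:18 − 45 min = 11:33.
Resting the dough ends at 11:33 + 197 min = 14:50.
Resting the dough starts at 14:50 − 40 min = 14:10.
Glazing starts at 11:33 and resting the dough starts at 14:10, so glazing is first.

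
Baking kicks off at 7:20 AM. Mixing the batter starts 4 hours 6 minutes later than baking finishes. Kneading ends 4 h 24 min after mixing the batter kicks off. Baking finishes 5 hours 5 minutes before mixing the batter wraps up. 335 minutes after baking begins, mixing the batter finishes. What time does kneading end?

4:20 PM

Mixing the batter ends at 7:20 AM + 335 min = 12:55 PM.
Baking ends at 12:55 PM − 305 min = 7:50 AM.
Mixing the batter starts at 7:50 AM + 246 min = 11:56 AM.
Kneading ends at 11:56 AM + 264 min = 4:20 PM.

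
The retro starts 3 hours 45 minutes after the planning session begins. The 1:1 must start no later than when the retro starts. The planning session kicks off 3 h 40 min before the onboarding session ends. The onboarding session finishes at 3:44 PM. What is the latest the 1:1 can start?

The planning session starts at 3:44 PM − 220 min = 12:04 PM.
The retro starts at 12:04 PM + 225 min = 3:49 PM.
The 1:1 is bounded by the retro, so the latest it can start is 3:49 PM.

3:49 PM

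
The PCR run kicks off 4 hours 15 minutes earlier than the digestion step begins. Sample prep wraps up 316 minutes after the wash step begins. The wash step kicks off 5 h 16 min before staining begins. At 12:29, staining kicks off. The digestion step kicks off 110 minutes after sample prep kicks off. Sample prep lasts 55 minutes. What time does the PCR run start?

09:09

The wash step starts at 12:29 − 316 min = 07:13.
Sample prep ends at 07:13 + 316 min = 12:29.
Sample prep starts at 12:29 − 55 min = 11:34.
The digestion step starts at 11:34 + 110 min = 13:24.
The PCR run starts at 13:24 − 255 min = 09:09.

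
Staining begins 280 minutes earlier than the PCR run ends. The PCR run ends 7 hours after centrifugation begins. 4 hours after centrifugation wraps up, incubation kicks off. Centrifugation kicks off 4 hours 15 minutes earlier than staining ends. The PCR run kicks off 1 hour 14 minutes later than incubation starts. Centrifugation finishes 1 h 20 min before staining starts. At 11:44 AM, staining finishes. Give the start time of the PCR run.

Centrifugation starts at 11:44 AM − 255 min = 7:29 AM.
The PCR run ends at 7:29 AM + 420 min = 2:29 PM.
Staining starts at 2:29 PM − 280 min = 9:49 AM.
Centrifugation ends at 9:49 AM − 80 min = 8:29 AM.
Incubation starts at 8:29 AM + 240 min = 12:29 PM.
The PCR run starts at 12:29 PM + 74 min = 1:43 PM.

1:43 PM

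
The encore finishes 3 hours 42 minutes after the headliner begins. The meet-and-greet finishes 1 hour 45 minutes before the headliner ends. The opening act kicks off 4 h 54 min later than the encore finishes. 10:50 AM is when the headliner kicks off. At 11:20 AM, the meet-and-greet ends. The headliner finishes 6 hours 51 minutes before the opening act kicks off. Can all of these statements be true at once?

No

The encore ends at 10:50 AM + 222 min = 2:32 PM.
The opening act starts at 2:32 PM + 294 min = 7:26 PM.
The headliner ends at 7:26 PM − 411 min = 12:35 PM.
The meet-and-greet ends at 12:35 PM − 105 min = 10:50 AM.
But the meet-and-greet is also said to end at 11:20 AM — a 30-minute conflict.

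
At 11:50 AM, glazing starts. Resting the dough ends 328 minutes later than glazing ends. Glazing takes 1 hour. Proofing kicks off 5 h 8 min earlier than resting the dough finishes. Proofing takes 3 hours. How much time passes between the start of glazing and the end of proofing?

260 minutes

Glazing ends at 11:50 AM + 60 min = 12:50 PM.
Resting the dough ends at 12:50 PM + 328 min = 6:18 PM.
Proofing starts at 6:18 PM − 308 min = 1:10 PM.
Proofing ends at 1:10 PM + 180 min = 4:10 PM.
From 11:50 AM to 4:10 PM is 260 minutes.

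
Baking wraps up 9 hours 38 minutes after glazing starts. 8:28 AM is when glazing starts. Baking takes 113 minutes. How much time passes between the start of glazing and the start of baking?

Baking ends at 8:28 AM + 578 min = 6:06 PM.
Baking starts at 6:06 PM − 113 min = 4:13 PM.
From 8:28 AM to 4:13 PM is 465 minutes.

465 minutes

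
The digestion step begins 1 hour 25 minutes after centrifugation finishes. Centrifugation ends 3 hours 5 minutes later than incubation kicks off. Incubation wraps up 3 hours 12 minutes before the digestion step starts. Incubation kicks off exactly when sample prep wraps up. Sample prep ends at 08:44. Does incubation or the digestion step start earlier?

incubation

Incubation starts at 08:44.
Centrifugation ends at 08:44 + 185 min = 11:49.
The digestion step starts at 11:49 + 85 min = 13:14.
Incubation starts at 08:44 and the digestion step starts at 13:14, so incubation is first.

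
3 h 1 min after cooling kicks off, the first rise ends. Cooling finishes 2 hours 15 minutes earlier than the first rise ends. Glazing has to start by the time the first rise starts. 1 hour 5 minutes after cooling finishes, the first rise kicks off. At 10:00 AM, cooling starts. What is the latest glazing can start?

The first rise ends at 10:00 AM + 181 min = 1:01 PM.
Cooling ends at 1:01 PM − 135 min = 10:46 AM.
The first rise starts at 10:46 AM + 65 min = 11:51 AM.
Glazing is bounded by the first rise, so the latest it can start is 11:51 AM.

11:51 AM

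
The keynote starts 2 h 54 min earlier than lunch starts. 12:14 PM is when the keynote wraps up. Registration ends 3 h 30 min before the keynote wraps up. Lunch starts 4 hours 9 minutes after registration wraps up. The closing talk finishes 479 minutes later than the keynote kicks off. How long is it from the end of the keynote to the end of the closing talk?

Registration ends at 12:14 PM − 210 min = 8:44 AM.
Lunch starts at 8:44 AM + 249 min = 12:53 PM.
The keynote starts at 12:53 PM − 174 min = 9:59 AM.
The closing talk ends at 9:59 AM + 479 min = 5:58 PM.
From 12:14 PM to 5:58 PM is 5 hours 44 minutes.

5 hours 44 minutes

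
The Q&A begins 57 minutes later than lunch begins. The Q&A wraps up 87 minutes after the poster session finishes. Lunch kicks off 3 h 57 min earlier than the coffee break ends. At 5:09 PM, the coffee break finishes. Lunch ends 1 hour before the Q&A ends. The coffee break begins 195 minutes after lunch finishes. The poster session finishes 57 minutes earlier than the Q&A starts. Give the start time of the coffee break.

4:54 PM

Lunch starts at 5:09 PM − 237 min = 1:12 PM.
The Q&A starts at 1:12 PM + 57 min = 2:09 PM.
The poster session ends at 2:09 PM − 57 min = 1:12 PM.
The Q&A ends at 1:12 PM + 87 min = 2:39 PM.
Lunch ends at 2:39 PM − 60 min = 1:39 PM.
The coffee break starts at 1:39 PM + 195 min = 4:54 PM.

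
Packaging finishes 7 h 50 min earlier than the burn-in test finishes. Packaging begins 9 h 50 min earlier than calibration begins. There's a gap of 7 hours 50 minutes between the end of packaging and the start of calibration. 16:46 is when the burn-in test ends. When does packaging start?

06:56

Packaging ends at 16:46 − 470 min = 08:56.
Calibration starts at 08:56 + 470 min = 16:46.
Packaging starts at 16:46 − 590 min = 06:56.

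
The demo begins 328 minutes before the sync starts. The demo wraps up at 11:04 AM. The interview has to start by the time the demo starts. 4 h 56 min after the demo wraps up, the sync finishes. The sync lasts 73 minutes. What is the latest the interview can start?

9:19 AM

The sync ends at 11:04 AM + 296 min = 4:00 PM.
The sync starts at 4:00 PM − 73 min = 2:47 PM.
The demo starts at 2:47 PM − 328 min = 9:19 AM.
The interview is bounded by the demo, so the latest it can start is 9:19 AM.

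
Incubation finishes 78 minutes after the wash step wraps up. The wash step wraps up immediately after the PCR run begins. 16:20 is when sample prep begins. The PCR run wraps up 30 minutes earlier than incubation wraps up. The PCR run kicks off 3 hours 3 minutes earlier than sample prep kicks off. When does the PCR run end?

14:05

The PCR run starts at 16:20 − 183 min = 13:17.
So the wash step ends at 13:17.
Incubation ends at 13:17 + 78 min = 14:35.
The PCR run ends at 14:35 − 30 min = 14:05.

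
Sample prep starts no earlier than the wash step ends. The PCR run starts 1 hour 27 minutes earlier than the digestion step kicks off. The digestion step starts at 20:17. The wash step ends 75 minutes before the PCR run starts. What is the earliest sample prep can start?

The PCR run starts at 20:17 − 87 min = 18:50.
The wash step ends at 18:50 − 75 min = 17:35.
Sample prep is bounded by the wash step, so the earliest it can start is 17:35.

17:35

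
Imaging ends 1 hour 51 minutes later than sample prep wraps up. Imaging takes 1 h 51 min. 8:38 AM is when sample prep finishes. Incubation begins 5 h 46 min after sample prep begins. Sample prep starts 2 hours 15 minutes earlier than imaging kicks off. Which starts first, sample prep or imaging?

sample prep

Imaging ends at 8:38 AM + 111 min = 10:29 AM.
Imaging starts at 10:29 AM − 111 min = 8:38 AM.
Sample prep starts at 8:38 AM − 135 min = 6:23 AM.
Sample prep starts at 6:23 AM and imaging starts at 8:38 AM, so sample prep is first.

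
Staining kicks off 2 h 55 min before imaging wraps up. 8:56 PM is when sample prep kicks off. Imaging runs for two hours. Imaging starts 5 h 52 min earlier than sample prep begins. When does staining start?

2:09 PM

Imaging starts at 8:56 PM − 352 min = 3:04 PM.
Imaging ends at 3:04 PM + 120 min = 5:04 PM.
Staining starts at 5:04 PM − 175 min = 2:09 PM.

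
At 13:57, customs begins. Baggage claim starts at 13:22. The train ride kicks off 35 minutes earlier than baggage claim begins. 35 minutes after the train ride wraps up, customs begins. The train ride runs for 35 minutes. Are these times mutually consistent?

Yes

The train ride starts at 13:22 − 35 min = 12:47.
The train ride ends at 12:47 + 35 min = 13:22.
Customs starts at 13:22 + 35 min = 13:57.
That matches the stated 13:57, so the schedule is consistent.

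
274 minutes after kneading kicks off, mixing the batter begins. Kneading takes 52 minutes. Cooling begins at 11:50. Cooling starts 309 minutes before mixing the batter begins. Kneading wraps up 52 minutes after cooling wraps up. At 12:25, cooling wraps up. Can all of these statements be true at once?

Kneading ends at 12:25 + 52 min = 13:17.
Kneading starts at 13:17 − 52 min = 12:25.
Mixing the batter starts at 12:25 + 274 min = 16:59.
Cooling starts at 16:59 − 309 min = 11:50.
That matches the stated 11:50, so the schedule is consistent.

Yes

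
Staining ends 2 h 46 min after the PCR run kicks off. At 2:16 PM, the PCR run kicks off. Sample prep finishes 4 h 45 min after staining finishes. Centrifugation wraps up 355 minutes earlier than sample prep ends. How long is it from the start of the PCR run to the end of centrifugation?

1 h 36 min

Staining ends at 2:16 PM + 166 min = 5:02 PM.
Sample prep ends at 5:02 PM + 285 min = 9:47 PM.
Centrifugation ends at 9:47 PM − 355 min = 3:52 PM.
From 2:16 PM to 3:52 PM is 1 h 36 min.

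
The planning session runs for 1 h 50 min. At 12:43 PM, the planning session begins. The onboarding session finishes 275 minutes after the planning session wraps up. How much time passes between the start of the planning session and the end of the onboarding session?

The planning session ends at 12:43 PM + 110 min = 2:33 PM.
The onboarding session ends at 2:33 PM + 275 min = 7:08 PM.
From 12:43 PM to 7:08 PM is 6 h 25 min.

6 h 25 min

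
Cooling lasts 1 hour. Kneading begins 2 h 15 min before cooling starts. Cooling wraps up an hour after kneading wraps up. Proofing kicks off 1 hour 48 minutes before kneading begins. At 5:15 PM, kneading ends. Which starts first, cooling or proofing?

Cooling ends at 5:15 PM + 60 min = 6:15 PM.
Cooling starts at 6:15 PM − 60 min = 5:15 PM.
Kneading starts at 5:15 PM − 135 min = 3:00 PM.
Proofing starts at 3:00 PM − 108 min = 1:12 PM.
Cooling starts at 5:15 PM and proofing starts at 1:12 PM, so proofing is first.

proofing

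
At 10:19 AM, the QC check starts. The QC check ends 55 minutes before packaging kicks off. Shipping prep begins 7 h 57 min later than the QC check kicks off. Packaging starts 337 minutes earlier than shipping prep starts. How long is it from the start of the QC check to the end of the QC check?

Shipping prep starts at 10:19 AM + 477 min = 6:16 PM.
Packaging starts at 6:16 PM − 337 min = 12:39 PM.
The QC check ends at 12:39 PM − 55 min = 11:44 AM.
From 10:19 AM to 11:44 AM is 1 h 25 min.

1 h 25 min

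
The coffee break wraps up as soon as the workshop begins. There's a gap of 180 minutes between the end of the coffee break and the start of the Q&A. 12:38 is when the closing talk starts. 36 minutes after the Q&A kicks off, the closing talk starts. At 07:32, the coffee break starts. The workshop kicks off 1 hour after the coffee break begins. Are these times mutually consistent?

No

The workshop starts at 07:32 + 60 min = 08:32.
So the coffee break ends at 08:32.
The Q&A starts at 08:32 + 180 min = 11:32.
The closing talk starts at 11:32 + 36 min = 12:08.
But the closing talk is also said to start at 12:38 — a 30-minute conflict.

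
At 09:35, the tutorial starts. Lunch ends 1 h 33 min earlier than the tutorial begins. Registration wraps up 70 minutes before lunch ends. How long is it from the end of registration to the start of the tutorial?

Lunch ends at 09:35 − 93 min = 08:02.
Registration ends at 08:02 − 70 min = 06:52.
From 06:52 to 09:35 is 2 hours 43 minutes.

2 hours 43 minutes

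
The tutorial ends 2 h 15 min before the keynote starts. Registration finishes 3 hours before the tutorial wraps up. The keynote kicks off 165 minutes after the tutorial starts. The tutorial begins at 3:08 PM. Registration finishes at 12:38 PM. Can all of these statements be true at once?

The keynote starts at 3:08 PM + 165 min = 5:53 PM.
The tutorial ends at 5:53 PM − 135 min = 3:38 PM.
Registration ends at 3:38 PM − 180 min = 12:38 PM.
That matches the stated 12:38 PM, so the schedule is consistent.

Yes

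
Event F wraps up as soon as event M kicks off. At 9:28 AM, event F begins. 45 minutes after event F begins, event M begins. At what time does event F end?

10:13 AM

Event M starts at 9:28 AM + 45 min = 10:13 AM.
So event F ends at 10:13 AM.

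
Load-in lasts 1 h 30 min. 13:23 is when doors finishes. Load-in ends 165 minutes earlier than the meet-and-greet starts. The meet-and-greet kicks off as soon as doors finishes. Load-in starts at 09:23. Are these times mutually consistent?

No

The meet-and-greet starts at 13:23.
Load-in ends at 13:23 − 165 min = 10:38.
Load-in starts at 10:38 − 90 min = 09:08.
But load-in is also said to start at 09:23 — a 15-minute conflict.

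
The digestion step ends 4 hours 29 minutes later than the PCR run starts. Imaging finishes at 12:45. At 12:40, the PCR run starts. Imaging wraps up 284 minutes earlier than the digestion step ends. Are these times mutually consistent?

The digestion step ends at 12:40 + 269 min = 17:09.
Imaging ends at 17:09 − 284 min = 12:25.
But imaging is also said to end at 12:45 — a 20-minute conflict.

No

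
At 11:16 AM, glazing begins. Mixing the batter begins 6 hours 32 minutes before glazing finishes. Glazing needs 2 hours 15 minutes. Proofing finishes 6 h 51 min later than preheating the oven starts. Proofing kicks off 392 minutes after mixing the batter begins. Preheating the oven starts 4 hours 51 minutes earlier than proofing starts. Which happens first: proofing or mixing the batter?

Glazing ends at 11:16 AM + 135 min = 1:31 PM.
Mixing the batter starts at 1:31 PM − 392 min = 6:59 AM.
Proofing starts at 6:59 AM + 392 min = 1:31 PM.
Proofing starts at 1:31 PM and mixing the batter starts at 6:59 AM, so mixing the batter is first.

mixing the batter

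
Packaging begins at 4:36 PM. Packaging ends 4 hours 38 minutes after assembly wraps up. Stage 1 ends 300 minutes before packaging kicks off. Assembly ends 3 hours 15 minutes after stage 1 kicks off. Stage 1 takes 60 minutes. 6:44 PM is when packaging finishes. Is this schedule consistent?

No

Stage 1 ends at 4:36 PM − 300 min = 11:36 AM.
Stage 1 starts at 11:36 AM − 60 min = 10:36 AM.
Assembly ends at 10:36 AM + 195 min = 1:51 PM.
Packaging ends at 1:51 PM + 278 min = 6:29 PM.
But packaging is also said to end at 6:44 PM — a 15-minute conflict.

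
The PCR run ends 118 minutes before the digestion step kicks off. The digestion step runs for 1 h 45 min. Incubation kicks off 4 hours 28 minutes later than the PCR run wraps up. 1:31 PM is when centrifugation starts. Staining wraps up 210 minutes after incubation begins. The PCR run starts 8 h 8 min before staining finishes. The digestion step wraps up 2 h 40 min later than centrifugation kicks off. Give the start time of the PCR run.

12:18 PM

The digestion step ends at 1:31 PM + 160 min = 4:11 PM.
The digestion step starts at 4:11 PM − 105 min = 2:26 PM.
The PCR run ends at 2:26 PM − 118 min = 12:28 PM.
Incubation starts at 12:28 PM + 268 min = 4:56 PM.
Staining ends at 4:56 PM + 210 min = 8:26 PM.
The PCR run starts at 8:26 PM − 488 min = 12:18 PM.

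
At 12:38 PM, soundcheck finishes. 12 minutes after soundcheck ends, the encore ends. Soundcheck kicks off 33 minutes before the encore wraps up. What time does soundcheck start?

12:17 PM

The encore ends at 12:38 PM + 12 min = 12:50 PM.
Soundcheck starts at 12:50 PM − 33 min = 12:17 PM.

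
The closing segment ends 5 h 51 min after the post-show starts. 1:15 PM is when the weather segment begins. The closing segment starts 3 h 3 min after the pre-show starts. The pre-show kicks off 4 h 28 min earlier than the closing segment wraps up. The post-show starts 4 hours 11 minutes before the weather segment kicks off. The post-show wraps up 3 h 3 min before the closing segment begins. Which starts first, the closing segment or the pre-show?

The post-show starts at 1:15 PM − 251 min = 9:04 AM.
The closing segment ends at 9:04 AM + 351 min = 2:55 PM.
The pre-show starts at 2:55 PM − 268 min = 10:27 AM.
The closing segment starts at 10:27 AM + 183 min = 1:30 PM.
The closing segment starts at 1:30 PM and the pre-show starts at 10:27 AM, so the pre-show is first.

the pre-show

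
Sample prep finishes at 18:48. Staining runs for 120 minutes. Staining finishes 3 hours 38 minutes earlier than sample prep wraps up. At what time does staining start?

13:10

Staining ends at 18:48 − 218 min = 15:10.
Staining starts at 15:10 − 120 min = 13:10.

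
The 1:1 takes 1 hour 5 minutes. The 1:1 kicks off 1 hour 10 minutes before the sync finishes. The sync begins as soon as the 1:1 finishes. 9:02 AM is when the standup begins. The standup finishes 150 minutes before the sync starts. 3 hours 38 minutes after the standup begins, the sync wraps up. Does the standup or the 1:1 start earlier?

The sync ends at 9:02 AM + 218 min = 12:40 PM.
The 1:1 starts at 12:40 PM − 70 min = 11:30 AM.
The standup starts at 9:02 AM and the 1:1 starts at 11:30 AM, so the standup is first.

the standup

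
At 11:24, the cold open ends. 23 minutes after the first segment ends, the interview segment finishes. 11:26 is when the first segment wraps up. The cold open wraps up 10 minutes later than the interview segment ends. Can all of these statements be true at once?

No

The interview segment ends at 11:26 + 23 min = 11:49.
The cold open ends at 11:49 + 10 min = 11:59.
But the cold open is also said to end at 11:24 — a 35-minute conflict.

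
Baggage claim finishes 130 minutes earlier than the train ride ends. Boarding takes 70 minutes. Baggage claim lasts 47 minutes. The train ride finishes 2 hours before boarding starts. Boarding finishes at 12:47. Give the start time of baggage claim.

Boarding starts at 12:47 − 70 min = 11:37.
The train ride ends at 11:37 − 120 min = 09:37.
Baggage claim ends at 09:37 − 130 min = 07:27.
Baggage claim starts at 07:27 − 47 min = 06:40.

06:40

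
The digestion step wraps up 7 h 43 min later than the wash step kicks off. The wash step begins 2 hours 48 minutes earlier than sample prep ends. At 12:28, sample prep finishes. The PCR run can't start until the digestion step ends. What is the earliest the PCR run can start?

17:23

The wash step starts at 12:28 − 168 min = 09:40.
The digestion step ends at 09:40 + 463 min = 17:23.
The PCR run is bounded by the digestion step, so the earliest it can start is 17:23.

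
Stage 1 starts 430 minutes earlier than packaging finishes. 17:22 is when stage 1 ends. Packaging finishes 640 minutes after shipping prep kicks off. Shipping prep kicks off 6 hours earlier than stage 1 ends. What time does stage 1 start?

Shipping prep starts at 17:22 − 360 min = 11:22.
Packaging ends at 11:22 + 640 min = 22:02.
Stage 1 starts at 22:02 − 430 min = 14:52.

14:52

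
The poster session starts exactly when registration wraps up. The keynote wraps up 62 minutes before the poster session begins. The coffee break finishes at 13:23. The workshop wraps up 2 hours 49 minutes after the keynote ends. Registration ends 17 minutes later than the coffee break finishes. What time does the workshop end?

Registration ends at 13:23 + 17 min = 13:40.
So the poster session starts at 13:40.
The keynote ends at 13:40 − 62 min = 12:38.
The workshop ends at 12:38 + 169 min = 15:27.

15:27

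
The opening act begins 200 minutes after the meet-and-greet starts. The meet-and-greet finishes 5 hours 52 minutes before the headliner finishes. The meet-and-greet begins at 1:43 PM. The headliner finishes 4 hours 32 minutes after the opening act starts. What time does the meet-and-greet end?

The opening act starts at 1:43 PM + 200 min = 5:03 PM.
The headliner ends at 5:03 PM + 272 min = 9:35 PM.
The meet-and-greet ends at 9:35 PM − 352 min = 3:43 PM.

3:43 PM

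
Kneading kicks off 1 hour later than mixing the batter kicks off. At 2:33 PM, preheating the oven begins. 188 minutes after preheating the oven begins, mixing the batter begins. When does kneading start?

6:41 PM

Mixing the batter starts at 2:33 PM + 188 min = 5:41 PM.
Kneading starts at 5:41 PM + 60 min = 6:41 PM.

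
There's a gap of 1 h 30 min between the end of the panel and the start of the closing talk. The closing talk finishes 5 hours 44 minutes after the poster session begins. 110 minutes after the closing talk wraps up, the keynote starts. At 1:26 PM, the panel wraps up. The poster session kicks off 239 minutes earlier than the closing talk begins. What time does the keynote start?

The closing talk starts at 1:26 PM + 90 min = 2:56 PM.
The poster session starts at 2:56 PM − 239 min = 10:57 AM.
The closing talk ends at 10:57 AM + 344 min = 4:41 PM.
The keynote starts at 4:41 PM + 110 min = 6:31 PM.

6:31 PM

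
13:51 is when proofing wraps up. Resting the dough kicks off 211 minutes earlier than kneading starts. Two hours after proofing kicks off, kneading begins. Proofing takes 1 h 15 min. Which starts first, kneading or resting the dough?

resting the dough

Proofing starts at 13:51 − 75 min = 12:36.
Kneading starts at 12:36 + 120 min = 14:36.
Resting the dough starts at 14:36 − 211 min = 11:05.
Kneading starts at 14:36 and resting the dough starts at 11:05, so resting the dough is first.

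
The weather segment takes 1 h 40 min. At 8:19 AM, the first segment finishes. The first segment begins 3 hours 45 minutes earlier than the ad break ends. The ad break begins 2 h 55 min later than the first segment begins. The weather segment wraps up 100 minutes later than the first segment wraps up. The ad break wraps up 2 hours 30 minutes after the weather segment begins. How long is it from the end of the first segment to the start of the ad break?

The weather segment ends at 8:19 AM + 100 min = 9:59 AM.
The weather segment starts at 9:59 AM − 100 min = 8:19 AM.
The ad break ends at 8:19 AM + 150 min = 10:49 AM.
The first segment starts at 10:49 AM − 225 min = 7:04 AM.
The ad break starts at 7:04 AM + 175 min = 9:59 AM.
From 8:19 AM to 9:59 AM is 1 hour 40 minutes.

1 hour 40 minutes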